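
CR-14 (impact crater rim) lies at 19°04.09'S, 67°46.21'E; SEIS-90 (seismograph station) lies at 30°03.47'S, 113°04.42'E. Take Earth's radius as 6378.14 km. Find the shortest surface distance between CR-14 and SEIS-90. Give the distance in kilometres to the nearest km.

4715 km

CR-14: φ = -19.06817°, λ = +67.77017°
SEIS-90: φ = -30.05783°, λ = +113.07367°
Δφ = -10.9897°,  Δλ = 45.3035°
a = sin²(Δφ/2) + cos φ₁ cos φ₂ sin²(Δλ/2) = 0.130503
c = 2·arcsin(√a) = 0.739220 rad = 42.3542°
d = R·c = 6378.14 × 0.739220 = 4714.9 km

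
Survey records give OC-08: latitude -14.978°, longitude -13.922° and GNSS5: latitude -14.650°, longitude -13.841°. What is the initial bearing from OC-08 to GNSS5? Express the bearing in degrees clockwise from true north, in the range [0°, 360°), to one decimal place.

13.4°

Δλ = 0.0810°
y = sin Δλ · cos φ₂ = 0.001368
x = cos φ₁ sin φ₂ − sin φ₁ cos φ₂ cos Δλ = 0.005724
θ = atan2(y, x) = 13.4380° → 13.4380° (mod 360°)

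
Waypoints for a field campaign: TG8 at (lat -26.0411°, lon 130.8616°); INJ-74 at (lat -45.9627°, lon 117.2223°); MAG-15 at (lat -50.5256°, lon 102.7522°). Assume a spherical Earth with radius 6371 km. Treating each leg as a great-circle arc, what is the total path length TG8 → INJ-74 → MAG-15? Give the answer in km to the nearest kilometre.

TG8→INJ-74: c = 0.396167 rad, d = 2523.98 km
INJ-74→MAG-15: c = 0.185673 rad, d = 1182.92 km
Total = 2523.98 + 1182.92 = 3706.90 km

3707 km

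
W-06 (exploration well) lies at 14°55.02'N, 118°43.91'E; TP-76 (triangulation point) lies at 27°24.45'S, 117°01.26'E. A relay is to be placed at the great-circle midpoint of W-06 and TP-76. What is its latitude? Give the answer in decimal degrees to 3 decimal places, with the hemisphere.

W-06: φ = +14.91700°, λ = +118.73183°
TP-76: φ = -27.40750°, λ = +117.02100°
Bx = cos φ₂ cos Δλ = 0.887359,  By = cos φ₂ sin Δλ = -0.026504
φₘ = atan2(sin φ₁ + sin φ₂, √((cos φ₁ + Bx)² + By²)) = -6.24594°
λₘ = λ₁ + atan2(By, cos φ₁ + Bx) = 117.91266°

6.246°S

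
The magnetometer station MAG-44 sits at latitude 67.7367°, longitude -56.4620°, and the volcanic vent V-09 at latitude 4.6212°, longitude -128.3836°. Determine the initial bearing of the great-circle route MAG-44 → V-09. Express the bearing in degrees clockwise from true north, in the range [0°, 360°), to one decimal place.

254.9°

Δλ = -71.9216°
y = sin Δλ · cos φ₂ = -0.947542
x = cos φ₁ sin φ₂ − sin φ₁ cos φ₂ cos Δλ = -0.255727
θ = atan2(y, x) = -105.1034° → 254.8966° (mod 360°)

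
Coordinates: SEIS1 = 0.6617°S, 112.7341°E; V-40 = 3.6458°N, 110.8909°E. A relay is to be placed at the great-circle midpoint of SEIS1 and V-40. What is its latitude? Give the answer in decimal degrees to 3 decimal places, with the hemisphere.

Bx = cos φ₂ cos Δλ = 0.997460,  By = cos φ₂ sin Δλ = -0.032099
φₘ = atan2(sin φ₁ + sin φ₂, √((cos φ₁ + Bx)² + By²)) = 1.49224°
λₘ = λ₁ + atan2(By, cos φ₁ + Bx) = 111.81340°

1.492°N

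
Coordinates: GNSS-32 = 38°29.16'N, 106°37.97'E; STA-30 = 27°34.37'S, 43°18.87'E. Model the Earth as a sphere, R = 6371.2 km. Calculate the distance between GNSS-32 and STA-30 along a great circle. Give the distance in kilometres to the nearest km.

9858 km

GNSS-32: φ = +38.48600°, λ = +106.63283°
STA-30: φ = -27.57283°, λ = +43.31450°
Δφ = -66.0588°,  Δλ = -63.3183°
a = sin²(Δφ/2) + cos φ₁ cos φ₂ sin²(Δλ/2) = 0.488247
c = 2·arcsin(√a) = 1.547288 rad = 88.6531°
d = R·c = 6371.2 × 1.547288 = 9858.1 km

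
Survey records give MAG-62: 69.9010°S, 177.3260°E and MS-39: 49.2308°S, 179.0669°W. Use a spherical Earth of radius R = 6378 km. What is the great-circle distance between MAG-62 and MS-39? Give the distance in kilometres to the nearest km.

Δφ = 20.6702°,  Δλ = 3.6071°
a = sin²(Δφ/2) + cos φ₁ cos φ₂ sin²(Δλ/2) = 0.032408
c = 2·arcsin(√a) = 0.362020 rad = 20.7422°
d = R·c = 6378 × 0.362020 = 2309.0 km

2309 km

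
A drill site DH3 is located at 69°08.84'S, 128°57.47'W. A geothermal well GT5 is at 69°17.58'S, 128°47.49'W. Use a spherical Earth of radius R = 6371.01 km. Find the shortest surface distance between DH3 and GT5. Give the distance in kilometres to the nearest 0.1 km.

17.5 km

DH3: φ = -69.14733°, λ = -128.95783°
GT5: φ = -69.29300°, λ = -128.79150°
Δφ = -0.1457°,  Δλ = 0.1663°
a = sin²(Δφ/2) + cos φ₁ cos φ₂ sin²(Δλ/2) = 0.000002
c = 2·arcsin(√a) = 0.002743 rad = 0.1572°
d = R·c = 6371.01 × 0.002743 = 17.5 km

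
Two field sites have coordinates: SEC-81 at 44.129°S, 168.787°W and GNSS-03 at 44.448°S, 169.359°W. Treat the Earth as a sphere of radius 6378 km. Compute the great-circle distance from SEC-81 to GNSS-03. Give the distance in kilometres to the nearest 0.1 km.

57.8 km

Δφ = -0.3190°,  Δλ = -0.5720°
a = sin²(Δφ/2) + cos φ₁ cos φ₂ sin²(Δλ/2) = 0.000021
c = 2·arcsin(√a) = 0.009059 rad = 0.5191°
d = R·c = 6378 × 0.009059 = 57.8 km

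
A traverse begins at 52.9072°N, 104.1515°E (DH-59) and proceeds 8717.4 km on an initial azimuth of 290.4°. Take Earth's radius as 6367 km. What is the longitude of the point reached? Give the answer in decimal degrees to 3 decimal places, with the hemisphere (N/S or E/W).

δ = d/R = 8717.4/6367 = 1.369153 rad
φ₂ = arcsin(sin φ₁ cos δ + cos φ₁ sin δ cos θ)
   = arcsin(0.79766·0.20028 + 0.60311·0.97974·0.34857) = 21.45201°
λ₂ = λ₁ + atan2(sin θ sin δ cos φ₁, cos δ − sin φ₁ sin φ₂) = 4.77602°

4.776°E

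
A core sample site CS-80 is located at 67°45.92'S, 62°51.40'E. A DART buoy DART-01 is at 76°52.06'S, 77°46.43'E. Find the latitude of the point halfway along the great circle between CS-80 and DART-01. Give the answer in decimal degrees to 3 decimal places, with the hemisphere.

72.448°S

CS-80: φ = -67.76533°, λ = +62.85667°
DART-01: φ = -76.86767°, λ = +77.77383°
Bx = cos φ₂ cos Δλ = 0.219544,  By = cos φ₂ sin Δλ = 0.058487
φₘ = atan2(sin φ₁ + sin φ₂, √((cos φ₁ + Bx)² + By²)) = -72.44811°
λₘ = λ₁ + atan2(By, cos φ₁ + Bx) = 68.44315°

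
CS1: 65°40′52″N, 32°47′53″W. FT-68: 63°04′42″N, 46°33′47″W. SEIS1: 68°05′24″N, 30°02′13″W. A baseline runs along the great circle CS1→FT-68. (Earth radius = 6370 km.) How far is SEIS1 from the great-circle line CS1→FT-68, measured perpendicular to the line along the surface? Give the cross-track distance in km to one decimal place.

224.0 km

CS1: φ = +65.68111°, λ = -32.79806°
FT-68: φ = +63.07833°, λ = -46.56306°
SEIS1: φ = +68.09000°, λ = -30.03694°
δ₁₃ = central angle CS1→SEIS1 = 0.046093 rad  (haversine)
θ₁₃ = bearing CS1→SEIS1 = 22.962°,  θ₁₂ = bearing CS1→FT-68 = 252.697°
dₓₜ = R·arcsin(sin δ₁₃ · sin(θ₁₃ − θ₁₂)) = 6370·arcsin(0.04608·sin(-229.735°)) = 224.009 km
|dₓₜ| = 224.009 km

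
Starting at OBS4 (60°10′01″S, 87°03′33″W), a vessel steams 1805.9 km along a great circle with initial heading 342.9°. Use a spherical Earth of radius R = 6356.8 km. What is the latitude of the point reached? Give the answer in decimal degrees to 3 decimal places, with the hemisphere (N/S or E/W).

OBS4: φ = -60.16694°, λ = -87.05917°
δ = d/R = 1805.9/6356.8 = 0.284089 rad
φ₂ = arcsin(sin φ₁ cos δ + cos φ₁ sin δ cos θ)
   = arcsin(-0.86748·0.95992 + 0.49747·0.28028·0.95579) = -44.38191°
λ₂ = λ₁ + atan2(sin θ sin δ cos φ₁, cos δ − sin φ₁ sin φ₂) = -93.68094°

44.382°S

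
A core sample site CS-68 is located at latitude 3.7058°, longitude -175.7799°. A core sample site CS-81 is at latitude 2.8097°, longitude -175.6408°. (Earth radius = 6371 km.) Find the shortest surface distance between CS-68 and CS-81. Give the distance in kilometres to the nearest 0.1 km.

100.8 km

Δφ = -0.8961°,  Δλ = 0.1391°
a = sin²(Δφ/2) + cos φ₁ cos φ₂ sin²(Δλ/2) = 0.000063
c = 2·arcsin(√a) = 0.015827 rad = 0.9068°
d = R·c = 6371 × 0.015827 = 100.8 km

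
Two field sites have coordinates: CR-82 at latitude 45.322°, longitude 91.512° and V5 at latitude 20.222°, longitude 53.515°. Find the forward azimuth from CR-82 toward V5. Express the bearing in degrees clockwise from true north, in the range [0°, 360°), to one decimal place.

Δλ = -37.9970°
y = sin Δλ · cos φ₂ = -0.577674
x = cos φ₁ sin φ₂ − sin φ₁ cos φ₂ cos Δλ = -0.282773
θ = atan2(y, x) = -116.0819° → 243.9181° (mod 360°)

243.9°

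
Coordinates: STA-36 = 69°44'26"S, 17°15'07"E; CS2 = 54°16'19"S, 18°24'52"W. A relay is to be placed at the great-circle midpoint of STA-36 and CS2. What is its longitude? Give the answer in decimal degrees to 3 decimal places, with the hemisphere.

5.280°W

STA-36: φ = -69.74056°, λ = +17.25194°
CS2: φ = -54.27194°, λ = -18.41444°
Bx = cos φ₂ cos Δλ = 0.474407,  By = cos φ₂ sin Δλ = -0.340474
φₘ = atan2(sin φ₁ + sin φ₂, √((cos φ₁ + Bx)² + By²)) = -63.08149°
λₘ = λ₁ + atan2(By, cos φ₁ + Bx) = -5.28010°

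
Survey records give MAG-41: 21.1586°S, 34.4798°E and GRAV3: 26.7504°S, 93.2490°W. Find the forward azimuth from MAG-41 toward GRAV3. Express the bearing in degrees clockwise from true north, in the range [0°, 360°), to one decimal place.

Δλ = -127.7288°
y = sin Δλ · cos φ₂ = -0.706269
x = cos φ₁ sin φ₂ − sin φ₁ cos φ₂ cos Δλ = -0.616997
θ = atan2(y, x) = -131.1405° → 228.8595° (mod 360°)

228.9°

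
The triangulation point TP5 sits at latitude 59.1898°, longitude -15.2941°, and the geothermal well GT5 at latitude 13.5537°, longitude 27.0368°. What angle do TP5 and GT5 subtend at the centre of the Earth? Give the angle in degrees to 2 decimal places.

55.29°

Δφ = -45.6361°,  Δλ = 42.3309°
a = sin²(Δφ/2) + cos φ₁ cos φ₂ sin²(Δλ/2) = 0.215307
c = 2·arcsin(√a) = 0.965037 rad = 55.2926°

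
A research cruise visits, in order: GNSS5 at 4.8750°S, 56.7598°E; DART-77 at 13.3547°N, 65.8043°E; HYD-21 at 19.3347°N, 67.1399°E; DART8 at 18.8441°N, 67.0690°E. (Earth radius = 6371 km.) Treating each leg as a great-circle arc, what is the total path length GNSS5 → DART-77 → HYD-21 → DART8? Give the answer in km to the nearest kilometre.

2995 km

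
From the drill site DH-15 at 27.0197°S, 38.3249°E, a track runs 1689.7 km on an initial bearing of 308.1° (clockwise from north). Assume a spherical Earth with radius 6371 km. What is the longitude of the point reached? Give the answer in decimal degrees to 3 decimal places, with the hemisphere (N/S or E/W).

δ = d/R = 1689.7/6371 = 0.265217 rad
φ₂ = arcsin(sin φ₁ cos δ + cos φ₁ sin δ cos θ)
   = arcsin(-0.45430·0.96504 + 0.89085·0.26212·0.61704) = -17.11732°
λ₂ = λ₁ + atan2(sin θ sin δ cos φ₁, cos δ − sin φ₁ sin φ₂) = 25.86061°

25.861°E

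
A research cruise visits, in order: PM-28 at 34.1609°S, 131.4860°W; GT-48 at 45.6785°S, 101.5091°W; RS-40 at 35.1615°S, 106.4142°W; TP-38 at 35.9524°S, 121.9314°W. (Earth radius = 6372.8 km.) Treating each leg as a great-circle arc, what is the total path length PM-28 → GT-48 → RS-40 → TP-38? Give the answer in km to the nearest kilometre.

5483 km

PM-28→GT-48: c = 0.445200 rad, d = 2837.17 km
GT-48→RS-40: c = 0.194684 rad, d = 1240.68 km
RS-40→TP-38: c = 0.220527 rad, d = 1405.37 km
Total = 2837.17 + 1240.68 + 1405.37 = 5483.23 km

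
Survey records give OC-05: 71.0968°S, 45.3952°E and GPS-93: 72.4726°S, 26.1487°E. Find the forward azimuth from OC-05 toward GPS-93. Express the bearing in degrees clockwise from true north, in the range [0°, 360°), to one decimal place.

248.1°

Δλ = -19.2465°
y = sin Δλ · cos φ₂ = -0.099273
x = cos φ₁ sin φ₂ − sin φ₁ cos φ₂ cos Δλ = -0.039934
θ = atan2(y, x) = -111.9134° → 248.0866° (mod 360°)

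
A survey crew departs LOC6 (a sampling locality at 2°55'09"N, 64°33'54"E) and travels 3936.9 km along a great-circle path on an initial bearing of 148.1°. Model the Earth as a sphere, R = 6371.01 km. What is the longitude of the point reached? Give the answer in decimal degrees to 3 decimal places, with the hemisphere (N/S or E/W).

LOC6: φ = +2.91917°, λ = +64.56500°
δ = d/R = 3936.9/6371.01 = 0.617940 rad
φ₂ = arcsin(sin φ₁ cos δ + cos φ₁ sin δ cos θ)
   = arcsin(0.05093·0.81507 + 0.99870·0.57936·-0.84897) = -26.72509°
λ₂ = λ₁ + atan2(sin θ sin δ cos φ₁, cos δ − sin φ₁ sin φ₂) = 84.61080°

84.611°E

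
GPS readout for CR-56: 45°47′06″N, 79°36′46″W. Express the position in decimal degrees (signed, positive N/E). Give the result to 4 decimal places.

+45.7850°, -79.6128°

lat: 45.7850° N → +45.7850°
lon: 79.6128° W → -79.6128°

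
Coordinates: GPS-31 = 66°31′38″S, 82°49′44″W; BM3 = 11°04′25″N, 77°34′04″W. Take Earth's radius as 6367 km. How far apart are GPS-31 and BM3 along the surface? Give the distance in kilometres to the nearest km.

8634 km

GPS-31: φ = -66.52722°, λ = -82.82889°
BM3: φ = +11.07361°, λ = -77.56778°
Δφ = 77.6008°,  Δλ = 5.2611°
a = sin²(Δφ/2) + cos φ₁ cos φ₂ sin²(Δλ/2) = 0.393463
c = 2·arcsin(√a) = 1.356076 rad = 77.6974°
d = R·c = 6367 × 1.356076 = 8634.1 km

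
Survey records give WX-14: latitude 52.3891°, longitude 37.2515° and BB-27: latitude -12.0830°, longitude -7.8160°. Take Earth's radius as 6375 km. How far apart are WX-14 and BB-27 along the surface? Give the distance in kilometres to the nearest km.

Δφ = -64.4721°,  Δλ = -45.0675°
a = sin²(Δφ/2) + cos φ₁ cos φ₂ sin²(Δλ/2) = 0.372169
c = 2·arcsin(√a) = 1.312264 rad = 75.1872°
d = R·c = 6375 × 1.312264 = 8365.7 km

8366 km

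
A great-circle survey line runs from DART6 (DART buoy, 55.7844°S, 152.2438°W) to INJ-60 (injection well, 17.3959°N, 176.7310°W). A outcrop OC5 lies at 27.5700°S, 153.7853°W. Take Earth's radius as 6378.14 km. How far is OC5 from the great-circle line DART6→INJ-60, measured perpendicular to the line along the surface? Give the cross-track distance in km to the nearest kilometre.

1095 km

δ₁₃ = central angle DART6→OC5 = 0.492816 rad  (haversine)
θ₁₃ = bearing DART6→OC5 = 357.111°,  θ₁₂ = bearing DART6→INJ-60 = 335.949°
dₓₜ = R·arcsin(sin δ₁₃ · sin(θ₁₃ − θ₁₂)) = 6378.14·arcsin(0.47311·sin(21.162°)) = 1094.730 km
|dₓₜ| = 1094.730 km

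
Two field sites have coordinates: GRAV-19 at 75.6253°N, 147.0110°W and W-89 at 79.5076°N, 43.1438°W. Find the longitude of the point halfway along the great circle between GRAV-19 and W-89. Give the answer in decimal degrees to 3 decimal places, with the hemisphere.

Bx = cos φ₂ cos Δλ = -0.043646,  By = cos φ₂ sin Δλ = 0.176797
φₘ = atan2(sin φ₁ + sin φ₂, √((cos φ₁ + Bx)² + By²)) = 82.11272°
λₘ = λ₁ + atan2(By, cos φ₁ + Bx) = -106.18259°

106.183°W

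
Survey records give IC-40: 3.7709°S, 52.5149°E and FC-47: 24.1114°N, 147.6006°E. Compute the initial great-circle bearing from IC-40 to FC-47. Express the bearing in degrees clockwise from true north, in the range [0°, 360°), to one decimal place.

Δλ = 95.0857°
y = sin Δλ · cos φ₂ = 0.909160
x = cos φ₁ sin φ₂ − sin φ₁ cos φ₂ cos Δλ = 0.402306
θ = atan2(y, x) = 66.1304° → 66.1304° (mod 360°)

66.1°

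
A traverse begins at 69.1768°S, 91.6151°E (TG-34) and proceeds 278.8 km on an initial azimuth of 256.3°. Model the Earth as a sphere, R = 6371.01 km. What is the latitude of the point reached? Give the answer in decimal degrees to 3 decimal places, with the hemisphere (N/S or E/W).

69.631°S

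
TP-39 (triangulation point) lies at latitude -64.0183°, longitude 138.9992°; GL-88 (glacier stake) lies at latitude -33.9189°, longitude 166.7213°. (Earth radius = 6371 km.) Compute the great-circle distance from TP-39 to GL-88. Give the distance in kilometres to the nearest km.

Δφ = 30.0994°,  Δλ = 27.7221°
a = sin²(Δφ/2) + cos φ₁ cos φ₂ sin²(Δλ/2) = 0.088286
c = 2·arcsin(√a) = 0.603370 rad = 34.5706°
d = R·c = 6371 × 0.603370 = 3844.1 km

3844 km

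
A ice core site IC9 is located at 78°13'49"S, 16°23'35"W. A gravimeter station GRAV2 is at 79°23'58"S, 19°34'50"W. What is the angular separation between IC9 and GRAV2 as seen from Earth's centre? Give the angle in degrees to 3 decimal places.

1.322°

IC9: φ = -78.23028°, λ = -16.39306°
GRAV2: φ = -79.39944°, λ = -19.58056°
Δφ = -1.1692°,  Δλ = -3.1875°
a = sin²(Δφ/2) + cos φ₁ cos φ₂ sin²(Δλ/2) = 0.000133
c = 2·arcsin(√a) = 0.023076 rad = 1.3222°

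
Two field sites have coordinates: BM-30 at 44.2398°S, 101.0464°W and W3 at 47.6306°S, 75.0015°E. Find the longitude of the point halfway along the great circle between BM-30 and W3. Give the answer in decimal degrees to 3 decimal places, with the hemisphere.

54.575°W

Bx = cos φ₂ cos Δλ = -0.672305,  By = cos φ₂ sin Δλ = 0.046447
φₘ = atan2(sin φ₁ + sin φ₂, √((cos φ₁ + Bx)² + By²)) = -87.44648°
λₘ = λ₁ + atan2(By, cos φ₁ + Bx) = -54.57485°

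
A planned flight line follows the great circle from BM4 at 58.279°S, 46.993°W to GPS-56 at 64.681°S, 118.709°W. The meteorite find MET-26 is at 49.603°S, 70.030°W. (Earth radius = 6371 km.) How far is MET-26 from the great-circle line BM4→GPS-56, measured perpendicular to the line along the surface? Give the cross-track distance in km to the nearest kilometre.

δ₁₃ = central angle BM4→MET-26 = 0.278812 rad  (haversine)
θ₁₃ = bearing BM4→MET-26 = 292.853°,  θ₁₂ = bearing BM4→GPS-56 = 228.350°
dₓₜ = R·arcsin(sin δ₁₃ · sin(θ₁₃ − θ₁₂)) = 6371·arcsin(0.27521·sin(64.503°)) = 1599.359 km
|dₓₜ| = 1599.359 km

1599 km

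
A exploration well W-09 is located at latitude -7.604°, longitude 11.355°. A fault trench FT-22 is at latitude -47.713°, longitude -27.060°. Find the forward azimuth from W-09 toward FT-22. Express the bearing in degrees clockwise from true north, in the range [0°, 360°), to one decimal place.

212.2°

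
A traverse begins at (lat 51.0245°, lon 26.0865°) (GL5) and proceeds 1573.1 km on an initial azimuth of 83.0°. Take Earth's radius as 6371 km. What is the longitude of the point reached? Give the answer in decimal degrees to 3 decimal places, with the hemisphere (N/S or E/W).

48.549°E

δ = d/R = 1573.1/6371 = 0.246916 rad
φ₂ = arcsin(sin φ₁ cos δ + cos φ₁ sin δ cos θ)
   = arcsin(0.77741·0.96967 + 0.62899·0.24441·0.12187) = 50.58543°
λ₂ = λ₁ + atan2(sin θ sin δ cos φ₁, cos δ − sin φ₁ sin φ₂) = 48.54905°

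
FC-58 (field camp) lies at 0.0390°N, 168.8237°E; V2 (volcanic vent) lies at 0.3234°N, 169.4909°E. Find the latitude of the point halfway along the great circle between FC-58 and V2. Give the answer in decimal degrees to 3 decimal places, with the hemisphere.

0.181°N

Bx = cos φ₂ cos Δλ = 0.999916,  By = cos φ₂ sin Δλ = 0.011644
φₘ = atan2(sin φ₁ + sin φ₂, √((cos φ₁ + Bx)² + By²)) = 0.18120°
λₘ = λ₁ + atan2(By, cos φ₁ + Bx) = 169.15730°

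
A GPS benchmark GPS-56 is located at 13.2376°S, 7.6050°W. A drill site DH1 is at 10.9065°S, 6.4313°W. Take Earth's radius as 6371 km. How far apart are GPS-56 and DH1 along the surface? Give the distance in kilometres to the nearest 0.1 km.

Δφ = 2.3311°,  Δλ = 1.1737°
a = sin²(Δφ/2) + cos φ₁ cos φ₂ sin²(Δλ/2) = 0.000514
c = 2·arcsin(√a) = 0.045349 rad = 2.5983°
d = R·c = 6371 × 0.045349 = 288.9 km

288.9 km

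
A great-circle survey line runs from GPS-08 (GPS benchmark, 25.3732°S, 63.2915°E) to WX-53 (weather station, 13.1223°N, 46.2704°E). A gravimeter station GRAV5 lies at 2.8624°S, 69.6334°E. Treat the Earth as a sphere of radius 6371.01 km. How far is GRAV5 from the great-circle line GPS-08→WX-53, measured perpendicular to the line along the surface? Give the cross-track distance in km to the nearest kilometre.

1689 km

δ₁₃ = central angle GPS-08→GRAV5 = 0.407069 rad  (haversine)
θ₁₃ = bearing GPS-08→GRAV5 = 16.180°,  θ₁₂ = bearing GPS-08→WX-53 = 334.740°
dₓₜ = R·arcsin(sin δ₁₃ · sin(θ₁₃ − θ₁₂)) = 6371.01·arcsin(0.39592·sin(-318.560°)) = 1689.142 km
|dₓₜ| = 1689.142 km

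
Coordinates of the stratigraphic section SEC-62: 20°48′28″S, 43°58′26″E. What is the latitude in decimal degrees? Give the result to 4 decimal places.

20° + 48′/60 + 28″/3600 = 20 + 0.80000 + 0.00778 = 20.8078°

20.8078°S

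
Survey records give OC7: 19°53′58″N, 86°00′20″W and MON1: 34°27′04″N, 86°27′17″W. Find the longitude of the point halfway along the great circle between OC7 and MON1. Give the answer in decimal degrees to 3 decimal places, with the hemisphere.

OC7: φ = +19.89944°, λ = -86.00556°
MON1: φ = +34.45111°, λ = -86.45472°
Bx = cos φ₂ cos Δλ = 0.824584,  By = cos φ₂ sin Δλ = -0.006464
φₘ = atan2(sin φ₁ + sin φ₂, √((cos φ₁ + Bx)² + By²)) = 27.17546°
λₘ = λ₁ + atan2(By, cos φ₁ + Bx) = -86.21542°

86.215°W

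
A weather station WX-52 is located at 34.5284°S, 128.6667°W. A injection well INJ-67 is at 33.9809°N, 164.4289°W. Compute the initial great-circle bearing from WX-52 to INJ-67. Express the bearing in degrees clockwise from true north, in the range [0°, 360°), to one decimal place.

330.1°

Δλ = -35.7622°
y = sin Δλ · cos φ₂ = -0.484617
x = cos φ₁ sin φ₂ − sin φ₁ cos φ₂ cos Δλ = 0.841855
θ = atan2(y, x) = -29.9270° → 330.0730° (mod 360°)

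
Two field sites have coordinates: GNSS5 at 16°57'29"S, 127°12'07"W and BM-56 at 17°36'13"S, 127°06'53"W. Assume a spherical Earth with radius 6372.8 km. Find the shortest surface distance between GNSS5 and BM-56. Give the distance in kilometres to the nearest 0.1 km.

72.4 km

GNSS5: φ = -16.95806°, λ = -127.20194°
BM-56: φ = -17.60361°, λ = -127.11472°
Δφ = -0.6456°,  Δλ = 0.0872°
a = sin²(Δφ/2) + cos φ₁ cos φ₂ sin²(Δλ/2) = 0.000032
c = 2·arcsin(√a) = 0.011360 rad = 0.6509°
d = R·c = 6372.8 × 0.011360 = 72.4 km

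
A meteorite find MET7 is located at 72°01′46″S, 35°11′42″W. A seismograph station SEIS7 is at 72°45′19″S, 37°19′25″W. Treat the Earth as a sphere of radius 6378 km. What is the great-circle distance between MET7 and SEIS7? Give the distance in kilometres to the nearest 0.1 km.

108.0 km

MET7: φ = -72.02944°, λ = -35.19500°
SEIS7: φ = -72.75528°, λ = -37.32361°
Δφ = -0.7258°,  Δλ = -2.1286°
a = sin²(Δφ/2) + cos φ₁ cos φ₂ sin²(Δλ/2) = 0.000072
c = 2·arcsin(√a) = 0.016933 rad = 0.9702°
d = R·c = 6378 × 0.016933 = 108.0 km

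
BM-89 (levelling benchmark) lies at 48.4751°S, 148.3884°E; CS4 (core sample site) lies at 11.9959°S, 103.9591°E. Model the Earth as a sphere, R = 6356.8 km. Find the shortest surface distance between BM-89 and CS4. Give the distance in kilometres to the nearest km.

Δφ = 36.4792°,  Δλ = -44.4293°
a = sin²(Δφ/2) + cos φ₁ cos φ₂ sin²(Δλ/2) = 0.190657
c = 2·arcsin(√a) = 0.903728 rad = 51.7798°
d = R·c = 6356.8 × 0.903728 = 5744.8 km

5745 km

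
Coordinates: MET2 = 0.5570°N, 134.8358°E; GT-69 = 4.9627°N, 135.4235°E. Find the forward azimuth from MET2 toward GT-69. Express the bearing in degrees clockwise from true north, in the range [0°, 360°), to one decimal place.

Δλ = 0.5877°
y = sin Δλ · cos φ₂ = 0.010219
x = cos φ₁ sin φ₂ − sin φ₁ cos φ₂ cos Δλ = 0.076819
θ = atan2(y, x) = 7.5772° → 7.5772° (mod 360°)

7.6°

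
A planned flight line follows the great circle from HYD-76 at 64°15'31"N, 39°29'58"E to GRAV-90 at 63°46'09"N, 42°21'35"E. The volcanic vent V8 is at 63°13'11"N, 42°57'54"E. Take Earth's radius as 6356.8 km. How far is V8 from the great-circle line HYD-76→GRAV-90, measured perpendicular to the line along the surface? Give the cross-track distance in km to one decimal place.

44.5 km

HYD-76: φ = +64.25861°, λ = +39.49944°
GRAV-90: φ = +63.76917°, λ = +42.35972°
V8: φ = +63.21972°, λ = +42.96500°
δ₁₃ = central angle HYD-76→V8 = 0.032320 rad  (haversine)
θ₁₃ = bearing HYD-76→V8 = 122.556°,  θ₁₂ = bearing HYD-76→GRAV-90 = 110.043°
dₓₜ = R·arcsin(sin δ₁₃ · sin(θ₁₃ − θ₁₂)) = 6356.8·arcsin(0.03231·sin(12.513°)) = 44.505 km
|dₓₜ| = 44.505 km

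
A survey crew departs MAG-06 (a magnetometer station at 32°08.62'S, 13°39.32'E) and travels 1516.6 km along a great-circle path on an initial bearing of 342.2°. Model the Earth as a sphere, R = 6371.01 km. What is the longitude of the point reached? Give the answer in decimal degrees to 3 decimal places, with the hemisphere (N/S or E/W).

9.281°E

MAG-06: φ = -32.14367°, λ = +13.65533°
δ = d/R = 1516.6/6371.01 = 0.238047 rad
φ₂ = arcsin(sin φ₁ cos δ + cos φ₁ sin δ cos θ)
   = arcsin(-0.53204·0.97180 + 0.84672·0.23581·0.95213) = -19.08305°
λ₂ = λ₁ + atan2(sin θ sin δ cos φ₁, cos δ − sin φ₁ sin φ₂) = 9.28078°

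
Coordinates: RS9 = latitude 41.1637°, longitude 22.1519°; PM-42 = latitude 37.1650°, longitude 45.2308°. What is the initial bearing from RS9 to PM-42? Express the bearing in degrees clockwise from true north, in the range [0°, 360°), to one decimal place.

95.1°

Δλ = 23.0789°
y = sin Δλ · cos φ₂ = 0.312383
x = cos φ₁ sin φ₂ − sin φ₁ cos φ₂ cos Δλ = -0.027754
θ = atan2(y, x) = 95.0771° → 95.0771° (mod 360°)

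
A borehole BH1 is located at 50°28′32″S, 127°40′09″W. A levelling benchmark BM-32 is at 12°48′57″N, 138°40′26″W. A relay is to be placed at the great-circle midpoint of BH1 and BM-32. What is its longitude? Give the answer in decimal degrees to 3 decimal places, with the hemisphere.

134.331°W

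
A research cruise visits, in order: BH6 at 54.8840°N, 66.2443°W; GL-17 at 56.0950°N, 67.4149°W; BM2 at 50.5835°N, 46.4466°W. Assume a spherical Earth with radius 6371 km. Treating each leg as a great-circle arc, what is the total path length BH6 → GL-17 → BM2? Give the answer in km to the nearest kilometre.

1667 km

BH6→GL-17: c = 0.024097 rad, d = 153.52 km
GL-17→BM2: c = 0.237530 rad, d = 1513.30 km
Total = 153.52 + 1513.30 = 1666.83 km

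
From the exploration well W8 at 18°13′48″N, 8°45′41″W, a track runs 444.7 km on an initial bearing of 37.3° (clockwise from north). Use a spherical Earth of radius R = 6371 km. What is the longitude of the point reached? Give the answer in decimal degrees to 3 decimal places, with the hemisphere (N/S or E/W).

6.160°W

W8: φ = +18.23000°, λ = -8.76139°
δ = d/R = 444.7/6371 = 0.069801 rad
φ₂ = arcsin(sin φ₁ cos δ + cos φ₁ sin δ cos θ)
   = arcsin(0.31283·0.99756 + 0.94981·0.06974·0.79547) = 21.39315°
λ₂ = λ₁ + atan2(sin θ sin δ cos φ₁, cos δ − sin φ₁ sin φ₂) = -6.15975°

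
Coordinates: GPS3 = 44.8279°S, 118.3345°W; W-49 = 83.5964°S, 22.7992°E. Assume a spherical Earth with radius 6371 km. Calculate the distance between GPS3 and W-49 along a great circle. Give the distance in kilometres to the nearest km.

5591 km

Δφ = -38.7685°,  Δλ = 141.1337°
a = sin²(Δφ/2) + cos φ₁ cos φ₂ sin²(Δλ/2) = 0.180504
c = 2·arcsin(√a) = 0.877609 rad = 50.2833°
d = R·c = 6371 × 0.877609 = 5591.2 km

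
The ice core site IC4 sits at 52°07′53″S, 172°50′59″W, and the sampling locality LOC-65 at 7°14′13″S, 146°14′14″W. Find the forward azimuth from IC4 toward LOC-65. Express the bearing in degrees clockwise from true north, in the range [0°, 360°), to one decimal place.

35.5°

IC4: φ = -52.13139°, λ = -172.84972°
LOC-65: φ = -7.23694°, λ = -146.23722°
Δλ = 26.6125°
y = sin Δλ · cos φ₂ = 0.444386
x = cos φ₁ sin φ₂ − sin φ₁ cos φ₂ cos Δλ = 0.622835
θ = atan2(y, x) = 35.5074° → 35.5074° (mod 360°)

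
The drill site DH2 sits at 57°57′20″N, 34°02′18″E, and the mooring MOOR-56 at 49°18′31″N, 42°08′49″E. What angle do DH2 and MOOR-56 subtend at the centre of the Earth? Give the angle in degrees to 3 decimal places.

DH2: φ = +57.95556°, λ = +34.03833°
MOOR-56: φ = +49.30861°, λ = +42.14694°
Δφ = -8.6469°,  Δλ = 8.1086°
a = sin²(Δφ/2) + cos φ₁ cos φ₂ sin²(Δλ/2) = 0.007412
c = 2·arcsin(√a) = 0.172405 rad = 9.8781°

9.878°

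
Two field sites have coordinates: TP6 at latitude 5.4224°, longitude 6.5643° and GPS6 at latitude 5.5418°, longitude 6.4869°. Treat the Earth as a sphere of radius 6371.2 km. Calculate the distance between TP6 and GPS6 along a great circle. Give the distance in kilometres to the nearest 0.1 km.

15.8 km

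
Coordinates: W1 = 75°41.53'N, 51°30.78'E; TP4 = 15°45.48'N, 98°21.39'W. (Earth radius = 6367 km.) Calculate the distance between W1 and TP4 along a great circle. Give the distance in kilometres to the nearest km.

W1: φ = +75.69217°, λ = +51.51300°
TP4: φ = +15.75800°, λ = -98.35650°
Δφ = -59.9342°,  Δλ = -149.8695°
a = sin²(Δφ/2) + cos φ₁ cos φ₂ sin²(Δλ/2) = 0.471278
c = 2·arcsin(√a) = 1.513321 rad = 86.7069°
d = R·c = 6367 × 1.513321 = 9635.3 km

9635 km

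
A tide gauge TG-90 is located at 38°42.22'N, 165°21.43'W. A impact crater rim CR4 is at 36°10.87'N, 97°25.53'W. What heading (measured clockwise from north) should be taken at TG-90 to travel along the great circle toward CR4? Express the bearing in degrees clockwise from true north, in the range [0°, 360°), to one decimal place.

TG-90: φ = +38.70367°, λ = -165.35717°
CR4: φ = +36.18117°, λ = -97.42550°
Δλ = 67.9317°
y = sin Δλ · cos φ₂ = 0.748019
x = cos φ₁ sin φ₂ − sin φ₁ cos φ₂ cos Δλ = 0.271071
θ = atan2(y, x) = 70.0802° → 70.0802° (mod 360°)

70.1°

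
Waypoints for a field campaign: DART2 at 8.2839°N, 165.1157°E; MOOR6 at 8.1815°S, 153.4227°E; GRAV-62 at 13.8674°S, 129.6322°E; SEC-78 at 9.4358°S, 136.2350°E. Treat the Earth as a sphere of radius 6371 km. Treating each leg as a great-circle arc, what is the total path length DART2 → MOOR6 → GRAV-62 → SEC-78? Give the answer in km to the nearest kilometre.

DART2→MOOR6: c = 0.352060 rad, d = 2242.98 km
MOOR6→GRAV-62: c = 0.419180 rad, d = 2670.60 km
GRAV-62→SEC-78: c = 0.136797 rad, d = 871.53 km
Total = 2242.98 + 2670.60 + 871.53 = 5785.11 km

5785 km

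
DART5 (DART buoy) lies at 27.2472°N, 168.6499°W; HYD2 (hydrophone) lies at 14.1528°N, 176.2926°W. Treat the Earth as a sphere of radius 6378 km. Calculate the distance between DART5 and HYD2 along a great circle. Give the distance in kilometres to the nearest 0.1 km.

1659.5 km

Δφ = -13.0944°,  Δλ = -7.6427°
a = sin²(Δφ/2) + cos φ₁ cos φ₂ sin²(Δλ/2) = 0.016830
c = 2·arcsin(√a) = 0.260193 rad = 14.9080°
d = R·c = 6378 × 0.260193 = 1659.5 km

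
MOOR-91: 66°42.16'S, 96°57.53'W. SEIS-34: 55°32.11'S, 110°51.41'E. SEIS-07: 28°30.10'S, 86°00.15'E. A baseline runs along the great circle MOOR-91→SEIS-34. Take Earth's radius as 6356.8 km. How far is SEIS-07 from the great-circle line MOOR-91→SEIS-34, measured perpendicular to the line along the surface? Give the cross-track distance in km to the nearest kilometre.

1763 km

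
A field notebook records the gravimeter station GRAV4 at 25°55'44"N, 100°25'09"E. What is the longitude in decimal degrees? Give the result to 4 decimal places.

100° + 25′/60 + 9″/3600 = 100 + 0.41667 + 0.00250 = 100.4192°

100.4192°E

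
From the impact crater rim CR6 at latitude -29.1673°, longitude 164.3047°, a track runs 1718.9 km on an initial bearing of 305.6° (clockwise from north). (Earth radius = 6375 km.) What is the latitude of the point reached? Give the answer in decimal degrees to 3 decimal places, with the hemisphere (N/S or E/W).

δ = d/R = 1718.9/6375 = 0.269631 rad
φ₂ = arcsin(sin φ₁ cos δ + cos φ₁ sin δ cos θ)
   = arcsin(-0.48736·0.96387 + 0.87320·0.26638·0.58212) = -19.53307°
λ₂ = λ₁ + atan2(sin θ sin δ cos φ₁, cos δ − sin φ₁ sin φ₂) = 151.01841°

19.533°S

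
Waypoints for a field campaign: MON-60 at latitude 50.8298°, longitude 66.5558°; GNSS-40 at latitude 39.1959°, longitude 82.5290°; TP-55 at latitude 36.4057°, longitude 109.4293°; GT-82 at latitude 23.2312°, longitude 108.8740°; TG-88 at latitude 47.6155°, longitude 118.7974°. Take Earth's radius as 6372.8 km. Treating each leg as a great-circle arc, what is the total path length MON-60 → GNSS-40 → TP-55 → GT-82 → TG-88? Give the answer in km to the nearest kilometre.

8490 km

MON-60→GNSS-40: c = 0.281799 rad, d = 1795.85 km
GNSS-40→TP-55: c = 0.372768 rad, d = 2375.57 km
TP-55→GT-82: c = 0.230091 rad, d = 1466.32 km
GT-82→TG-88: c = 0.447506 rad, d = 2851.86 km
Total = 1795.85 + 2375.57 + 1466.32 + 2851.86 = 8489.61 km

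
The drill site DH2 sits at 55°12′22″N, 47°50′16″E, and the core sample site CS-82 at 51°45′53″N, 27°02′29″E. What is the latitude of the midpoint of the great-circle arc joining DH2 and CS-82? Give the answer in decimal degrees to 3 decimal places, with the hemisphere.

DH2: φ = +55.20611°, λ = +47.83778°
CS-82: φ = +51.76472°, λ = +27.04139°
Bx = cos φ₂ cos Δλ = 0.578570,  By = cos φ₂ sin Δλ = -0.219736
φₘ = atan2(sin φ₁ + sin φ₂, √((cos φ₁ + Bx)² + By²)) = 53.93728°
λₘ = λ₁ + atan2(By, cos φ₁ + Bx) = 37.01298°

53.937°N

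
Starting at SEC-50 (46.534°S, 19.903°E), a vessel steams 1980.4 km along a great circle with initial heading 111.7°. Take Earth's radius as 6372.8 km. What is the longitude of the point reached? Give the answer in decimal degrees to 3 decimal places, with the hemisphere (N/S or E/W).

δ = d/R = 1980.4/6372.8 = 0.310758 rad
φ₂ = arcsin(sin φ₁ cos δ + cos φ₁ sin δ cos θ)
   = arcsin(-0.72578·0.95210 + 0.68792·0.30578·-0.36975) = -50.24597°
λ₂ = λ₁ + atan2(sin θ sin δ cos φ₁, cos δ − sin φ₁ sin φ₂) = 46.27996°

46.280°E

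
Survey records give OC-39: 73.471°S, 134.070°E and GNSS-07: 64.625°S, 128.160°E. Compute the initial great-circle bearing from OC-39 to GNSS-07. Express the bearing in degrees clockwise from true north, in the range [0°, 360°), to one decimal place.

Δλ = -5.9100°
y = sin Δλ · cos φ₂ = -0.044125
x = cos φ₁ sin φ₂ − sin φ₁ cos φ₂ cos Δλ = 0.151596
θ = atan2(y, x) = -16.2288° → 343.7712° (mod 360°)

343.8°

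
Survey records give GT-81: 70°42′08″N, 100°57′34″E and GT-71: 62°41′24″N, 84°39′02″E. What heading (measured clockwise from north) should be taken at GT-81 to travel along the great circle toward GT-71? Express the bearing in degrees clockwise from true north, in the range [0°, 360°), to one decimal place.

GT-81: φ = +70.70222°, λ = +100.95944°
GT-71: φ = +62.69000°, λ = +84.65056°
Δλ = -16.3089°
y = sin Δλ · cos φ₂ = -0.128840
x = cos φ₁ sin φ₂ − sin φ₁ cos φ₂ cos Δλ = -0.121960
θ = atan2(y, x) = -133.4288° → 226.5712° (mod 360°)

226.6°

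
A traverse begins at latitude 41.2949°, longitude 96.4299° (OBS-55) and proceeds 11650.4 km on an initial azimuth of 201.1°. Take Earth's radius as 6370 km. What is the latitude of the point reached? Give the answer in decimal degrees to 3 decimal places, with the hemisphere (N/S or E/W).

δ = d/R = 11650.4/6370 = 1.828948 rad
φ₂ = arcsin(sin φ₁ cos δ + cos φ₁ sin δ cos θ)
   = arcsin(0.65993·-0.25529 + 0.75132·0.96686·-0.93295) = -57.80071°
λ₂ = λ₁ + atan2(sin θ sin δ cos φ₁, cos δ − sin φ₁ sin φ₂) = 55.64662°

57.801°S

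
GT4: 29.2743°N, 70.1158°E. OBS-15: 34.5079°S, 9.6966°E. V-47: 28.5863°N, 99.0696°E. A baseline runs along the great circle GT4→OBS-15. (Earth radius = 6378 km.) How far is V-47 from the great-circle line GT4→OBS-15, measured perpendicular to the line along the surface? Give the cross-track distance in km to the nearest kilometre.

1714 km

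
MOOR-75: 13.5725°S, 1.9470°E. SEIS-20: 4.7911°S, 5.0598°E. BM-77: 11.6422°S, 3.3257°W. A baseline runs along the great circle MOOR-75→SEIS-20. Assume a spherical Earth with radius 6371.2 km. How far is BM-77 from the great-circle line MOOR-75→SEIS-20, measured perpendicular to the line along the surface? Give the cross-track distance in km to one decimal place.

δ₁₃ = central angle MOOR-75→BM-77 = 0.095912 rad  (haversine)
θ₁₃ = bearing MOOR-75→BM-77 = 289.973°,  θ₁₂ = bearing MOOR-75→SEIS-20 = 19.558°
dₓₜ = R·arcsin(sin δ₁₃ · sin(θ₁₃ − θ₁₂)) = 6371.2·arcsin(0.09577·sin(270.415°)) = -611.061 km
|dₓₜ| = 611.061 km

611.1 km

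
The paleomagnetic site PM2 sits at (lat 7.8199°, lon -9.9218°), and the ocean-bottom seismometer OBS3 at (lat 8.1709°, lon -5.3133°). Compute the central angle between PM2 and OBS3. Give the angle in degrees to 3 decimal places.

4.577°

Δφ = 0.3510°,  Δλ = 4.6085°
a = sin²(Δφ/2) + cos φ₁ cos φ₂ sin²(Δλ/2) = 0.001595
c = 2·arcsin(√a) = 0.079886 rad = 4.5771°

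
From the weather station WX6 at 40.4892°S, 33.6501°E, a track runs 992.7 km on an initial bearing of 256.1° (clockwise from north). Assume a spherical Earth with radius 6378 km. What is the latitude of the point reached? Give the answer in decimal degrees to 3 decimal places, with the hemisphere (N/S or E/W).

δ = d/R = 992.7/6378 = 0.155644 rad
φ₂ = arcsin(sin φ₁ cos δ + cos φ₁ sin δ cos θ)
   = arcsin(-0.64930·0.98791 + 0.76053·0.15502·-0.24023) = -42.04989°
λ₂ = λ₁ + atan2(sin θ sin δ cos φ₁, cos δ − sin φ₁ sin φ₂) = 21.95836°

42.050°S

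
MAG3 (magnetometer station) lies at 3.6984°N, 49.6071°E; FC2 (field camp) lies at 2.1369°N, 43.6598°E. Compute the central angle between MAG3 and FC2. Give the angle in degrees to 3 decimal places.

6.141°

Δφ = -1.5615°,  Δλ = -5.9473°
a = sin²(Δφ/2) + cos φ₁ cos φ₂ sin²(Δλ/2) = 0.002869
c = 2·arcsin(√a) = 0.107185 rad = 6.1412°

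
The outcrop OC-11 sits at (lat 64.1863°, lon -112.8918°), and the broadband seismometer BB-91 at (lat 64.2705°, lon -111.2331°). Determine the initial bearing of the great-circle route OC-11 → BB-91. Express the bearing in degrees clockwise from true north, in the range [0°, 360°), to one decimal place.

Δλ = 1.6587°
y = sin Δλ · cos φ₂ = 0.012566
x = cos φ₁ sin φ₂ − sin φ₁ cos φ₂ cos Δλ = 0.001633
θ = atan2(y, x) = 82.5943° → 82.5943° (mod 360°)

82.6°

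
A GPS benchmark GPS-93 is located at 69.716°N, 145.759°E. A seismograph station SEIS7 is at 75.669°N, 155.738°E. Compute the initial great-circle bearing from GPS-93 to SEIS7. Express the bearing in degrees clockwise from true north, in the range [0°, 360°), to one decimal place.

21.8°

Δλ = 9.9790°
y = sin Δλ · cos φ₂ = 0.042893
x = cos φ₁ sin φ₂ − sin φ₁ cos φ₂ cos Δλ = 0.107225
θ = atan2(y, x) = 21.8026° → 21.8026° (mod 360°)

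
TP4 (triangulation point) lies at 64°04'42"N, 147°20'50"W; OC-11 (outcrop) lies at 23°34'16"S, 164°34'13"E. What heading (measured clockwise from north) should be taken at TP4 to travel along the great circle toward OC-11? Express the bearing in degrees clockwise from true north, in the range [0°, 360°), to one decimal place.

223.2°

TP4: φ = +64.07833°, λ = -147.34722°
OC-11: φ = -23.57111°, λ = +164.57028°
Δλ = -48.0825°
y = sin Δλ · cos φ₂ = -0.682023
x = cos φ₁ sin φ₂ − sin φ₁ cos φ₂ cos Δλ = -0.725523
θ = atan2(y, x) = -136.7702° → 223.2298° (mod 360°)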